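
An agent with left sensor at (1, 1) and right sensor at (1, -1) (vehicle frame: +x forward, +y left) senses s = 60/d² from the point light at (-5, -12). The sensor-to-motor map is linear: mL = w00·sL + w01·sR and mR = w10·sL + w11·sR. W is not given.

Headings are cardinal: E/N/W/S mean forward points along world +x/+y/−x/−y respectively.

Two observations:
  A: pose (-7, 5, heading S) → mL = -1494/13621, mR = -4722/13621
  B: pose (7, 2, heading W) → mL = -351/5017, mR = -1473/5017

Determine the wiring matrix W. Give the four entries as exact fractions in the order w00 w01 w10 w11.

1/2 -1 -1 -1/2

obs A: pose=(-7,5,S) → sL=60/257, sR=12/53, mL=-1494/13621, mR=-4722/13621
obs B: pose=(7,2,W) → sL=6/29, sR=30/173, mL=-351/5017, mR=-1473/5017
sensor matrix S = [[60/257, 12/53], [6/29, 30/173]]; det S = -434592/68336557
solve [mL_A; mL_B] = S·[w00; w01] and [mR_A; mR_B] = S·[w10; w11]:
  w00 = 1/2, w01 = -1, w10 = -1, w11 = -1/2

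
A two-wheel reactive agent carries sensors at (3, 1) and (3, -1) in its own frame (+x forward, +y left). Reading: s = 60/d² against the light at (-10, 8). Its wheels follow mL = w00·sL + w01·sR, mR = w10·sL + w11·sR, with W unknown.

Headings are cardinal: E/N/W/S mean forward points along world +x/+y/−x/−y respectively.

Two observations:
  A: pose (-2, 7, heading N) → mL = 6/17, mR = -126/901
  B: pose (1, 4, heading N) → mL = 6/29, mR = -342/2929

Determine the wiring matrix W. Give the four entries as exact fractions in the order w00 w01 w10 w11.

obs A: pose=(-2,7,N) → sL=60/53, sR=12/17, mL=6/17, mR=-126/901
obs B: pose=(1,4,N) → sL=60/101, sR=12/29, mL=6/29, mR=-342/2929
sensor matrix S = [[60/53, 12/17], [60/101, 12/29]]; det S = 129600/2639029
solve [mL_A; mL_B] = S·[w00; w01] and [mR_A; mR_B] = S·[w10; w11]:
  w00 = 0, w01 = 1/2, w10 = 1/2, w11 = -1

0 1/2 1/2 -1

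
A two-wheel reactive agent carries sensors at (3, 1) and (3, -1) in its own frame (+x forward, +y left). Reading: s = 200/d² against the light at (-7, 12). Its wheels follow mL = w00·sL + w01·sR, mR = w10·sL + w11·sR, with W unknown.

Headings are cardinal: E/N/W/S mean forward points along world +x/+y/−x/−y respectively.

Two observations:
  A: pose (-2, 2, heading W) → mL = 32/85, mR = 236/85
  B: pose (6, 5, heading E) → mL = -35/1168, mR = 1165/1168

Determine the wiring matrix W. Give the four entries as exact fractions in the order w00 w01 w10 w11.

obs A: pose=(-2,2,W) → sL=8/5, sR=40/17, mL=32/85, mR=236/85
obs B: pose=(6,5,E) → sL=50/73, sR=5/8, mL=-35/1168, mR=1165/1168
sensor matrix S = [[8/5, 40/17], [50/73, 5/8]]; det S = -759/1241
solve [mL_A; mL_B] = S·[w00; w01] and [mR_A; mR_B] = S·[w10; w11]:
  w00 = -1/2, w01 = 1/2, w10 = 1, w11 = 1/2

-1/2 1/2 1 1/2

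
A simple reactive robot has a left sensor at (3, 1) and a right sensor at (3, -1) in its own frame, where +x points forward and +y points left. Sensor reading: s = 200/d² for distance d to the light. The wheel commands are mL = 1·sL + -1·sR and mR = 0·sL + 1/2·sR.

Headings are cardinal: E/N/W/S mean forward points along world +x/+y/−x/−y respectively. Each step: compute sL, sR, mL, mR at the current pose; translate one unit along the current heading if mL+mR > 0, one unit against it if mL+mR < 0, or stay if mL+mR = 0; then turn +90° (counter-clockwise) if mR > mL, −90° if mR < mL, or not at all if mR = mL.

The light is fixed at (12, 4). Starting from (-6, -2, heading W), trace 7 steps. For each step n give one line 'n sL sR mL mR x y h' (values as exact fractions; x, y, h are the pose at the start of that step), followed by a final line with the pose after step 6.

0 20/49 100/233 -240/11417 50/233 -6 -2 W
1 40/81 200/481 3040/38961 100/481 -7 -2 S
2 50/73 5/8 35/584 5/16 -7 -3 E
3 200/377 40/61 -2880/22997 20/61 -6 -3 N
4 20/49 100/233 -240/11417 50/233 -6 -2 W
5 40/81 200/481 3040/38961 100/481 -7 -2 S
6 50/73 5/8 35/584 5/16 -7 -3 E
final -6 -3 N

n=0: pose=(-6,-2,W); sL=20/49, sR=100/233; mL=-240/11417, mR=50/233; mL+mR=2210/11417 → advance +1; mR−mL=2690/11417 → turn +1·90°
n=1: pose=(-7,-2,S); sL=40/81, sR=200/481; mL=3040/38961, mR=100/481; mL+mR=11140/38961 → advance +1; mR−mL=5060/38961 → turn +1·90°
n=2: pose=(-7,-3,E); sL=50/73, sR=5/8; mL=35/584, mR=5/16; mL+mR=435/1168 → advance +1; mR−mL=295/1168 → turn +1·90°
n=3: pose=(-6,-3,N); sL=200/377, sR=40/61; mL=-2880/22997, mR=20/61; mL+mR=4660/22997 → advance +1; mR−mL=10420/22997 → turn +1·90°
n=4: pose=(-6,-2,W); sL=20/49, sR=100/233; mL=-240/11417, mR=50/233; mL+mR=2210/11417 → advance +1; mR−mL=2690/11417 → turn +1·90°
n=5: pose=(-7,-2,S); sL=40/81, sR=200/481; mL=3040/38961, mR=100/481; mL+mR=11140/38961 → advance +1; mR−mL=5060/38961 → turn +1·90°
n=6: pose=(-7,-3,E); sL=50/73, sR=5/8; mL=35/584, mR=5/16; mL+mR=435/1168 → advance +1; mR−mL=295/1168 → turn +1·90°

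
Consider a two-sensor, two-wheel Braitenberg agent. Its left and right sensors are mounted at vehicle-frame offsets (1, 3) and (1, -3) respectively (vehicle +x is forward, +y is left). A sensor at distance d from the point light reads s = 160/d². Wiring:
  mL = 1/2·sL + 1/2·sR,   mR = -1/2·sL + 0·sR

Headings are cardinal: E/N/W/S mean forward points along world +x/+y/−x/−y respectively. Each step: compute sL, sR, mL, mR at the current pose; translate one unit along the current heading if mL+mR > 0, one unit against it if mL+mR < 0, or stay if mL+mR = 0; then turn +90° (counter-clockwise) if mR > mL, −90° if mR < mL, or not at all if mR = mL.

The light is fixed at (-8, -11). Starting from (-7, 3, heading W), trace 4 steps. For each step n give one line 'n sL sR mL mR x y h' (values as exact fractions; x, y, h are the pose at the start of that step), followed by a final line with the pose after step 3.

0 160/121 160/289 32800/34969 -80/121 -7 3 W
1 80/117 80/117 80/117 -40/117 -8 3 N
2 32/65 32/29 1504/1885 -16/65 -8 4 E
3 40/53 4/5 206/265 -20/53 -7 4 S
final -7 3 W

n=0: pose=(-7,3,W); sL=160/121, sR=160/289; mL=32800/34969, mR=-80/121; mL+mR=80/289 → advance +1; mR−mL=-55920/34969 → turn -1·90°
n=1: pose=(-8,3,N); sL=80/117, sR=80/117; mL=80/117, mR=-40/117; mL+mR=40/117 → advance +1; mR−mL=-40/39 → turn -1·90°
n=2: pose=(-8,4,E); sL=32/65, sR=32/29; mL=1504/1885, mR=-16/65; mL+mR=16/29 → advance +1; mR−mL=-1968/1885 → turn -1·90°
n=3: pose=(-7,4,S); sL=40/53, sR=4/5; mL=206/265, mR=-20/53; mL+mR=2/5 → advance +1; mR−mL=-306/265 → turn -1·90°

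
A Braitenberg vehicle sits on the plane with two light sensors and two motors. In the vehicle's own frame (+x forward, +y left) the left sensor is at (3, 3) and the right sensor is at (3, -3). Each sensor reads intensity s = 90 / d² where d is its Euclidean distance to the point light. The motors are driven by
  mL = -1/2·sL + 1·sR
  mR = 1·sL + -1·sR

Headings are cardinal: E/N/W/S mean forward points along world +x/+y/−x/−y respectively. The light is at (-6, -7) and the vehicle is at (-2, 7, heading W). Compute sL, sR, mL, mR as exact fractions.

left sensor world pos  = (-5, 4); dL² = 122
right sensor world pos = (-5, 10); dR² = 290
sL = 90/122 = 45/61
sR = 90/290 = 9/29
mL = -1/2·sL + 1·sR = -207/3538
mR = 1·sL + -1·sR = 756/1769

45/61 9/29 -207/3538 756/1769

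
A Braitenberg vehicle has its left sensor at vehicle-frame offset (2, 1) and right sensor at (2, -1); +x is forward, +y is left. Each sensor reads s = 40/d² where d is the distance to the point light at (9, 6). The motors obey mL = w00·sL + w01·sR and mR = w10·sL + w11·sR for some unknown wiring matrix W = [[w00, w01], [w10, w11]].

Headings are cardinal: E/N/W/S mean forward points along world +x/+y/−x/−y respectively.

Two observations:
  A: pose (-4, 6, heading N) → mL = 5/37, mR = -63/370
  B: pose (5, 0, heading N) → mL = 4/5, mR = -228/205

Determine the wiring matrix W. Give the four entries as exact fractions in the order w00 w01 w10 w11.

obs A: pose=(-4,6,N) → sL=1/5, sR=10/37, mL=5/37, mR=-63/370
obs B: pose=(5,0,N) → sL=40/41, sR=8/5, mL=4/5, mR=-228/205
sensor matrix S = [[1/5, 10/37], [40/41, 8/5]]; det S = 2136/37925
solve [mL_A; mL_B] = S·[w00; w01] and [mR_A; mR_B] = S·[w10; w11]:
  w00 = 0, w01 = 1/2, w10 = 1/2, w11 = -1

0 1/2 1/2 -1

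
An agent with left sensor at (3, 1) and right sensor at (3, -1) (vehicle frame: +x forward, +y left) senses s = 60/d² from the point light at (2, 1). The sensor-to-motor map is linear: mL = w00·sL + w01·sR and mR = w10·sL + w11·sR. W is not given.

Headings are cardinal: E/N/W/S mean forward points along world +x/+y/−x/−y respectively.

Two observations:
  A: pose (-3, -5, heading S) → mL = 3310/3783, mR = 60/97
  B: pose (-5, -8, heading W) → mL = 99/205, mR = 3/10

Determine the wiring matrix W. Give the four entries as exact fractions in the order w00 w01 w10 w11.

obs A: pose=(-3,-5,S) → sL=60/97, sR=20/39, mL=3310/3783, mR=60/97
obs B: pose=(-5,-8,W) → sL=3/10, sR=15/41, mL=99/205, mR=3/10
sensor matrix S = [[60/97, 20/39], [3/10, 15/41]]; det S = 3746/51701
solve [mL_A; mL_B] = S·[w00; w01] and [mR_A; mR_B] = S·[w10; w11]:
  w00 = 1, w01 = 1/2, w10 = 1, w11 = 0

1 1/2 1 0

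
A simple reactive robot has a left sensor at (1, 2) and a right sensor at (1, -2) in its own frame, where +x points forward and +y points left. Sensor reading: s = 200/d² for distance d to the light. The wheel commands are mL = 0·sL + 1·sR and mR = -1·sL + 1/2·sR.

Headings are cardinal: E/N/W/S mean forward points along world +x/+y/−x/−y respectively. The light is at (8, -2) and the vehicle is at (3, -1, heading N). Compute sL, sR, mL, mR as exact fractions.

200/53 200/13 200/13 2700/689

left sensor world pos  = (1, 0); dL² = 53
right sensor world pos = (5, 0); dR² = 13
sL = 200/53 = 200/53
sR = 200/13 = 200/13
mL = 0·sL + 1·sR = 200/13
mR = -1·sL + 1/2·sR = 2700/689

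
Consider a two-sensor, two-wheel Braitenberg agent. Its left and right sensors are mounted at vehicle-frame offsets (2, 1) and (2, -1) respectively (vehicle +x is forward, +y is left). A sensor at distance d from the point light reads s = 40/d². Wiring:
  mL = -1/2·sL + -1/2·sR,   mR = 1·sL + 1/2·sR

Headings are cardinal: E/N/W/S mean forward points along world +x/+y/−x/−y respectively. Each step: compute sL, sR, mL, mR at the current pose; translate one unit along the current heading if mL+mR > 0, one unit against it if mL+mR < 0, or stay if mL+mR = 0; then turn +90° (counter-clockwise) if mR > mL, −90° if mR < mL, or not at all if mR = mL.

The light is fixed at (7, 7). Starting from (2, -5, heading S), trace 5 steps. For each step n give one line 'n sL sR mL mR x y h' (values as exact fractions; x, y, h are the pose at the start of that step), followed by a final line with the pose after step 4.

0 10/53 5/29 -555/3074 845/3074 2 -5 S
1 40/153 8/41 -1432/6273 2252/6273 2 -6 E
2 20/73 4/13 -276/949 406/949 3 -6 N
3 8/41 40/157 -1448/6437 2076/6437 3 -5 W
4 10/53 5/29 -555/3074 845/3074 2 -5 S
final 2 -6 E

n=0: pose=(2,-5,S); sL=10/53, sR=5/29; mL=-555/3074, mR=845/3074; mL+mR=5/53 → advance +1; mR−mL=700/1537 → turn +1·90°
n=1: pose=(2,-6,E); sL=40/153, sR=8/41; mL=-1432/6273, mR=2252/6273; mL+mR=20/153 → advance +1; mR−mL=1228/2091 → turn +1·90°
n=2: pose=(3,-6,N); sL=20/73, sR=4/13; mL=-276/949, mR=406/949; mL+mR=10/73 → advance +1; mR−mL=682/949 → turn +1·90°
n=3: pose=(3,-5,W); sL=8/41, sR=40/157; mL=-1448/6437, mR=2076/6437; mL+mR=4/41 → advance +1; mR−mL=3524/6437 → turn +1·90°
n=4: pose=(2,-5,S); sL=10/53, sR=5/29; mL=-555/3074, mR=845/3074; mL+mR=5/53 → advance +1; mR−mL=700/1537 → turn +1·90°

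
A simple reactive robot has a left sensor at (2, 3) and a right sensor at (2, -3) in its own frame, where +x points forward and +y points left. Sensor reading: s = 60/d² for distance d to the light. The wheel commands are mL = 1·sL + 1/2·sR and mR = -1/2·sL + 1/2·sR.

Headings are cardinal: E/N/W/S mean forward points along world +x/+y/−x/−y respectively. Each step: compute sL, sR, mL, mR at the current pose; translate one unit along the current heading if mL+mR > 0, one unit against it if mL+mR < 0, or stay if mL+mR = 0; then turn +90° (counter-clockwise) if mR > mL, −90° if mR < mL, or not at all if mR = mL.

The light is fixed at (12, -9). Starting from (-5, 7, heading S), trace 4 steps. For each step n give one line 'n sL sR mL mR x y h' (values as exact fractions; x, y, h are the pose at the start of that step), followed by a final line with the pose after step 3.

0 15/98 15/149 1485/7301 -765/29204 -5 7 S
1 12/101 12/137 2250/13837 -216/13837 -5 6 W
2 6/73 30/257 2637/18761 324/18761 -6 6 N
3 60/617 12/85 8802/52445 1152/52445 -6 7 E
final -5 7 S

n=0: pose=(-5,7,S); sL=15/98, sR=15/149; mL=1485/7301, mR=-765/29204; mL+mR=5175/29204 → advance +1; mR−mL=-45/196 → turn -1·90°
n=1: pose=(-5,6,W); sL=12/101, sR=12/137; mL=2250/13837, mR=-216/13837; mL+mR=2034/13837 → advance +1; mR−mL=-18/101 → turn -1·90°
n=2: pose=(-6,6,N); sL=6/73, sR=30/257; mL=2637/18761, mR=324/18761; mL+mR=2961/18761 → advance +1; mR−mL=-9/73 → turn -1·90°
n=3: pose=(-6,7,E); sL=60/617, sR=12/85; mL=8802/52445, mR=1152/52445; mL+mR=9954/52445 → advance +1; mR−mL=-90/617 → turn -1·90°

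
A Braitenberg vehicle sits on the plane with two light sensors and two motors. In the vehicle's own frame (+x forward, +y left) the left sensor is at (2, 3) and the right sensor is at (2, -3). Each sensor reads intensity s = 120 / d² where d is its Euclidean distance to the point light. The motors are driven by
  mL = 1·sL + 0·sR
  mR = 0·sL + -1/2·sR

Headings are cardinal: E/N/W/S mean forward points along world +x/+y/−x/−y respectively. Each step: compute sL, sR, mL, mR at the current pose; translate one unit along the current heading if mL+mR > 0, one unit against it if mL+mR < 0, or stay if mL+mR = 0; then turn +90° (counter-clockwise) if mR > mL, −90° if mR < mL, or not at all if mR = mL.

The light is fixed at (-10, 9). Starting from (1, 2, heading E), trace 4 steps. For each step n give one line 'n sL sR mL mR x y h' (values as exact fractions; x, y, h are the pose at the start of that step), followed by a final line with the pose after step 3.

0 24/37 120/269 24/37 -60/269 1 2 E
1 20/51 20/27 20/51 -10/27 2 2 S
2 120/221 24/25 120/221 -12/25 2 1 W
3 6/5 15/29 6/5 -15/58 1 1 N
final 1 2 E

n=0: pose=(1,2,E); sL=24/37, sR=120/269; mL=24/37, mR=-60/269; mL+mR=4236/9953 → advance +1; mR−mL=-8676/9953 → turn -1·90°
n=1: pose=(2,2,S); sL=20/51, sR=20/27; mL=20/51, mR=-10/27; mL+mR=10/459 → advance +1; mR−mL=-350/459 → turn -1·90°
n=2: pose=(2,1,W); sL=120/221, sR=24/25; mL=120/221, mR=-12/25; mL+mR=348/5525 → advance +1; mR−mL=-5652/5525 → turn -1·90°
n=3: pose=(1,1,N); sL=6/5, sR=15/29; mL=6/5, mR=-15/58; mL+mR=273/290 → advance +1; mR−mL=-423/290 → turn -1·90°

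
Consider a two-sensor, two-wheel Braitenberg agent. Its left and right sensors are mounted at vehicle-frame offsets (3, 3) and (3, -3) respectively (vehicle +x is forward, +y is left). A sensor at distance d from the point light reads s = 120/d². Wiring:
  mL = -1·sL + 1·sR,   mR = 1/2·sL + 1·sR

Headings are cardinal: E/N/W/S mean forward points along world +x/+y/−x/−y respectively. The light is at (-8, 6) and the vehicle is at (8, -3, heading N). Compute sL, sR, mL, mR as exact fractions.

24/41 120/397 -4608/16277 9684/16277

left sensor world pos  = (5, 0); dL² = 205
right sensor world pos = (11, 0); dR² = 397
sL = 120/205 = 24/41
sR = 120/397 = 120/397
mL = -1·sL + 1·sR = -4608/16277
mR = 1/2·sL + 1·sR = 9684/16277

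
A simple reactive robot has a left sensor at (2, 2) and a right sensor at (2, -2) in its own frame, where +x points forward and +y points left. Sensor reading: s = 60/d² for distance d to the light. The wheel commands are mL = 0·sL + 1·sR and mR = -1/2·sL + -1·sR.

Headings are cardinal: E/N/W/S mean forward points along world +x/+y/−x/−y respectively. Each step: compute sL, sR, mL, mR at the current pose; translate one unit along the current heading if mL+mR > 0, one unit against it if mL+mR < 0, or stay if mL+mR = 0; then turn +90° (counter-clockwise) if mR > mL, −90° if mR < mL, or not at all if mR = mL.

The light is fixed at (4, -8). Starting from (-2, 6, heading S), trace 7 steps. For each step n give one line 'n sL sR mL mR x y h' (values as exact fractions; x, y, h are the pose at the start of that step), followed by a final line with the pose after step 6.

0 3/8 15/52 15/52 -99/208 -2 6 S
1 60/233 60/353 60/353 -24570/82249 -2 7 W
2 30/169 30/149 30/149 -7305/25181 -1 7 N
3 12/53 20/51 20/51 -1366/2703 -1 6 E
4 3/8 15/52 15/52 -99/208 -2 6 S
5 60/233 60/353 60/353 -24570/82249 -2 7 W
6 30/169 30/149 30/149 -7305/25181 -1 7 N
final -1 6 E

n=0: pose=(-2,6,S); sL=3/8, sR=15/52; mL=15/52, mR=-99/208; mL+mR=-3/16 → advance -1; mR−mL=-159/208 → turn -1·90°
n=1: pose=(-2,7,W); sL=60/233, sR=60/353; mL=60/353, mR=-24570/82249; mL+mR=-30/233 → advance -1; mR−mL=-38550/82249 → turn -1·90°
n=2: pose=(-1,7,N); sL=30/169, sR=30/149; mL=30/149, mR=-7305/25181; mL+mR=-15/169 → advance -1; mR−mL=-12375/25181 → turn -1·90°
n=3: pose=(-1,6,E); sL=12/53, sR=20/51; mL=20/51, mR=-1366/2703; mL+mR=-6/53 → advance -1; mR−mL=-2426/2703 → turn -1·90°
n=4: pose=(-2,6,S); sL=3/8, sR=15/52; mL=15/52, mR=-99/208; mL+mR=-3/16 → advance -1; mR−mL=-159/208 → turn -1·90°
n=5: pose=(-2,7,W); sL=60/233, sR=60/353; mL=60/353, mR=-24570/82249; mL+mR=-30/233 → advance -1; mR−mL=-38550/82249 → turn -1·90°
n=6: pose=(-1,7,N); sL=30/169, sR=30/149; mL=30/149, mR=-7305/25181; mL+mR=-15/169 → advance -1; mR−mL=-12375/25181 → turn -1·90°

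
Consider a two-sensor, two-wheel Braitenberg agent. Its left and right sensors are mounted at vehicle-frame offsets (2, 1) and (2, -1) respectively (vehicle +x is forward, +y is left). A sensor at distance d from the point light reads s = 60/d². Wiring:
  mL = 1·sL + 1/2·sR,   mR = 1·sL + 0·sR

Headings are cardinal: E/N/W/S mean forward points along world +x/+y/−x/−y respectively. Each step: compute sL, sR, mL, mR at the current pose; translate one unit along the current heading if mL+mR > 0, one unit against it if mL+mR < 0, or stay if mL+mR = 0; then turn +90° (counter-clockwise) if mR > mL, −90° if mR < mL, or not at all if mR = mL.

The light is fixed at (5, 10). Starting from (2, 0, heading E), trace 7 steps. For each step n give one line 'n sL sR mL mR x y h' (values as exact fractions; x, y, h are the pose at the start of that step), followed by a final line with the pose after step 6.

0 30/41 30/61 2445/2501 30/41 2 0 E
1 12/29 20/51 902/1479 12/29 3 0 S
2 3/8 15/29 147/232 3/8 3 -1 W
3 60/97 12/17 1602/1649 60/97 2 -1 N
4 30/41 30/61 2445/2501 30/41 2 0 E
5 12/29 20/51 902/1479 12/29 3 0 S
6 3/8 15/29 147/232 3/8 3 -1 W
final 2 -1 N

n=0: pose=(2,0,E); sL=30/41, sR=30/61; mL=2445/2501, mR=30/41; mL+mR=4275/2501 → advance +1; mR−mL=-15/61 → turn -1·90°
n=1: pose=(3,0,S); sL=12/29, sR=20/51; mL=902/1479, mR=12/29; mL+mR=1514/1479 → advance +1; mR−mL=-10/51 → turn -1·90°
n=2: pose=(3,-1,W); sL=3/8, sR=15/29; mL=147/232, mR=3/8; mL+mR=117/116 → advance +1; mR−mL=-15/58 → turn -1·90°
n=3: pose=(2,-1,N); sL=60/97, sR=12/17; mL=1602/1649, mR=60/97; mL+mR=2622/1649 → advance +1; mR−mL=-6/17 → turn -1·90°
n=4: pose=(2,0,E); sL=30/41, sR=30/61; mL=2445/2501, mR=30/41; mL+mR=4275/2501 → advance +1; mR−mL=-15/61 → turn -1·90°
n=5: pose=(3,0,S); sL=12/29, sR=20/51; mL=902/1479, mR=12/29; mL+mR=1514/1479 → advance +1; mR−mL=-10/51 → turn -1·90°
n=6: pose=(3,-1,W); sL=3/8, sR=15/29; mL=147/232, mR=3/8; mL+mR=117/116 → advance +1; mR−mL=-15/58 → turn -1·90°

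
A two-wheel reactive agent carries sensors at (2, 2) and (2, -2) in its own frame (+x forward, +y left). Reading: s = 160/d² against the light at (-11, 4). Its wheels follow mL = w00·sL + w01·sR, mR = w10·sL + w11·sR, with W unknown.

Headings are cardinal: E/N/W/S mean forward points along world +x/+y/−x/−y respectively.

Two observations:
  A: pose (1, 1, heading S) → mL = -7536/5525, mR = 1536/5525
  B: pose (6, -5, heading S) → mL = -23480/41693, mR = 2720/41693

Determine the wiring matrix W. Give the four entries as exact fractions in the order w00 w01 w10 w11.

-1 -1/2 -1/2 1/2

obs A: pose=(1,1,S) → sL=160/221, sR=32/25, mL=-7536/5525, mR=1536/5525
obs B: pose=(6,-5,S) → sL=80/241, sR=80/173, mL=-23480/41693, mR=2720/41693
sensor matrix S = [[160/221, 32/25], [80/241, 80/173]]; det S = -4151296/46070765
solve [mL_A; mL_B] = S·[w00; w01] and [mR_A; mR_B] = S·[w10; w11]:
  w00 = -1, w01 = -1/2, w10 = -1/2, w11 = 1/2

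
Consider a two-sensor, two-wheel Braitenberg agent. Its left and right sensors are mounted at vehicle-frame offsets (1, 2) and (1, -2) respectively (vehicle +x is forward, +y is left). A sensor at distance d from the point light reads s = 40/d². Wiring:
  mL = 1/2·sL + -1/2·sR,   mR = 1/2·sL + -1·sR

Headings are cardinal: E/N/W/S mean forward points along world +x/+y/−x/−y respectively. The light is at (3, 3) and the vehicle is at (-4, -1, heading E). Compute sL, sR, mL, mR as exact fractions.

1 5/9 2/9 -1/18

left sensor world pos  = (-3, 1); dL² = 40
right sensor world pos = (-3, -3); dR² = 72
sL = 40/40 = 1
sR = 40/72 = 5/9
mL = 1/2·sL + -1/2·sR = 2/9
mR = 1/2·sL + -1·sR = -1/18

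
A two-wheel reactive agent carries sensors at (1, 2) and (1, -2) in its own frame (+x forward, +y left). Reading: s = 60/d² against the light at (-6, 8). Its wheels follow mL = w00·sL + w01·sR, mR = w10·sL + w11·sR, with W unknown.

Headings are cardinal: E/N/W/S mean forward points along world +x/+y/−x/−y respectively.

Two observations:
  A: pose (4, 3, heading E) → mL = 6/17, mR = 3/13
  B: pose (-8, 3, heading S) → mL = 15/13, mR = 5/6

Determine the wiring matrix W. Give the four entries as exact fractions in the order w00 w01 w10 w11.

0 1 1/2 0

obs A: pose=(4,3,E) → sL=6/13, sR=6/17, mL=6/17, mR=3/13
obs B: pose=(-8,3,S) → sL=5/3, sR=15/13, mL=15/13, mR=5/6
sensor matrix S = [[6/13, 6/17], [5/3, 15/13]]; det S = -160/2873
solve [mL_A; mL_B] = S·[w00; w01] and [mR_A; mR_B] = S·[w10; w11]:
  w00 = 0, w01 = 1, w10 = 1/2, w11 = 0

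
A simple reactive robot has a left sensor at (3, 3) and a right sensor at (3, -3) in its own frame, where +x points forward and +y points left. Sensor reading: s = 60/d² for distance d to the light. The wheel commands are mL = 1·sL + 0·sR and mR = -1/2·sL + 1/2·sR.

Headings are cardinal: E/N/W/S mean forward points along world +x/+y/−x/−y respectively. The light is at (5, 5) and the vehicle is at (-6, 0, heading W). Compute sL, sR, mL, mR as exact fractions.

left sensor world pos  = (-9, -3); dL² = 260
right sensor world pos = (-9, 3); dR² = 200
sL = 60/260 = 3/13
sR = 60/200 = 3/10
mL = 1·sL + 0·sR = 3/13
mR = -1/2·sL + 1/2·sR = 9/260

3/13 3/10 3/13 9/260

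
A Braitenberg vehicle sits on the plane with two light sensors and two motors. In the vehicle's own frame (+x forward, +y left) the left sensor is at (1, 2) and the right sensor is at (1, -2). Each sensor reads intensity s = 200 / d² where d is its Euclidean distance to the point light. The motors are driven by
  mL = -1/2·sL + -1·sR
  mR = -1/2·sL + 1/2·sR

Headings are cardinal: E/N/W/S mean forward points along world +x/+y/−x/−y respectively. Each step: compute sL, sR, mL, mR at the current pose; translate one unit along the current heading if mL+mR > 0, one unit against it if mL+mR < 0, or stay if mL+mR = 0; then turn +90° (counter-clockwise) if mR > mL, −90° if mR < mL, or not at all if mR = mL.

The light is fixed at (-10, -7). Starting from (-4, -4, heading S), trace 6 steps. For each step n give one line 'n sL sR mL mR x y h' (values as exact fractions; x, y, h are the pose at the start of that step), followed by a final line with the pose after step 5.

n=0: pose=(-4,-4,S); sL=50/17, sR=10; mL=-195/17, mR=60/17; mL+mR=-135/17 → advance -1; mR−mL=15 → turn +1·90°
n=1: pose=(-4,-3,E); sL=40/17, sR=200/53; mL=-4460/901, mR=640/901; mL+mR=-3820/901 → advance -1; mR−mL=300/53 → turn +1·90°
n=2: pose=(-5,-3,N); sL=100/17, sR=100/37; mL=-3550/629, mR=-1000/629; mL+mR=-4550/629 → advance -1; mR−mL=150/37 → turn +1·90°
n=3: pose=(-5,-4,W); sL=200/17, sR=200/41; mL=-7500/697, mR=-2400/697; mL+mR=-9900/697 → advance -1; mR−mL=300/41 → turn +1·90°
n=4: pose=(-4,-4,S); sL=50/17, sR=10; mL=-195/17, mR=60/17; mL+mR=-135/17 → advance -1; mR−mL=15 → turn +1·90°
n=5: pose=(-4,-3,E); sL=40/17, sR=200/53; mL=-4460/901, mR=640/901; mL+mR=-3820/901 → advance -1; mR−mL=300/53 → turn +1·90°

0 50/17 10 -195/17 60/17 -4 -4 S
1 40/17 200/53 -4460/901 640/901 -4 -3 E
2 100/17 100/37 -3550/629 -1000/629 -5 -3 N
3 200/17 200/41 -7500/697 -2400/697 -5 -4 W
4 50/17 10 -195/17 60/17 -4 -4 S
5 40/17 200/53 -4460/901 640/901 -4 -3 E
final -5 -3 N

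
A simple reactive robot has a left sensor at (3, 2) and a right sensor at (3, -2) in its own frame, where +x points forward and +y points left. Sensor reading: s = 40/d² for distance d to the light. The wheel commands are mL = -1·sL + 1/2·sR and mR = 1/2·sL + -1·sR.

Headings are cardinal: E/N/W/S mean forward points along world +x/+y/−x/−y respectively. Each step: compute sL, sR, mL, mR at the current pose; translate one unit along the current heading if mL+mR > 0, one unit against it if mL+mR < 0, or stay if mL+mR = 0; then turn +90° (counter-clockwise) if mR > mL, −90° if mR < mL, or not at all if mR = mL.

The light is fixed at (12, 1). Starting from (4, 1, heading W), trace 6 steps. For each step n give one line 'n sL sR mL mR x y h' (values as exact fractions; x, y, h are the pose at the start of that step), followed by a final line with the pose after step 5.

n=0: pose=(4,1,W); sL=8/25, sR=8/25; mL=-4/25, mR=-4/25; mL+mR=-8/25 → advance -1; mR−mL=0 → turn +0·90°
n=1: pose=(5,1,W); sL=5/13, sR=5/13; mL=-5/26, mR=-5/26; mL+mR=-5/13 → advance -1; mR−mL=0 → turn +0·90°
n=2: pose=(6,1,W); sL=8/17, sR=8/17; mL=-4/17, mR=-4/17; mL+mR=-8/17 → advance -1; mR−mL=0 → turn +0·90°
n=3: pose=(7,1,W); sL=10/17, sR=10/17; mL=-5/17, mR=-5/17; mL+mR=-10/17 → advance -1; mR−mL=0 → turn +0·90°
n=4: pose=(8,1,W); sL=40/53, sR=40/53; mL=-20/53, mR=-20/53; mL+mR=-40/53 → advance -1; mR−mL=0 → turn +0·90°
n=5: pose=(9,1,W); sL=1, sR=1; mL=-1/2, mR=-1/2; mL+mR=-1 → advance -1; mR−mL=0 → turn +0·90°

0 8/25 8/25 -4/25 -4/25 4 1 W
1 5/13 5/13 -5/26 -5/26 5 1 W
2 8/17 8/17 -4/17 -4/17 6 1 W
3 10/17 10/17 -5/17 -5/17 7 1 W
4 40/53 40/53 -20/53 -20/53 8 1 W
5 1 1 -1/2 -1/2 9 1 W
final 10 1 W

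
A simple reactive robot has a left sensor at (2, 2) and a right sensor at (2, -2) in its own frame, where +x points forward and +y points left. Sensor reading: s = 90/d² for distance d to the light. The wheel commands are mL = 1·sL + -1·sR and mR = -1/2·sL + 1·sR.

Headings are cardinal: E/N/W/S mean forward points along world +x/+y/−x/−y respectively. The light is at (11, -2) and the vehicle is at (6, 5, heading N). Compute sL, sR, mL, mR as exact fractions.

left sensor world pos  = (4, 7); dL² = 130
right sensor world pos = (8, 7); dR² = 90
sL = 90/130 = 9/13
sR = 90/90 = 1
mL = 1·sL + -1·sR = -4/13
mR = -1/2·sL + 1·sR = 17/26

9/13 1 -4/13 17/26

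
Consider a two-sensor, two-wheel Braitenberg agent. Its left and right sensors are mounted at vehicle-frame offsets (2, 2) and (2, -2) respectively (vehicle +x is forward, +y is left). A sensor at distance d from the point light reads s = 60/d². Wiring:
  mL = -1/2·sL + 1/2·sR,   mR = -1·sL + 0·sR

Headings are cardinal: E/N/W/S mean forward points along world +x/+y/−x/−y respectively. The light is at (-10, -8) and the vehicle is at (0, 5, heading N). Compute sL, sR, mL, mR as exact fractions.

left sensor world pos  = (-2, 7); dL² = 289
right sensor world pos = (2, 7); dR² = 369
sL = 60/289 = 60/289
sR = 60/369 = 20/123
mL = -1/2·sL + 1/2·sR = -800/35547
mR = -1·sL + 0·sR = -60/289

60/289 20/123 -800/35547 -60/289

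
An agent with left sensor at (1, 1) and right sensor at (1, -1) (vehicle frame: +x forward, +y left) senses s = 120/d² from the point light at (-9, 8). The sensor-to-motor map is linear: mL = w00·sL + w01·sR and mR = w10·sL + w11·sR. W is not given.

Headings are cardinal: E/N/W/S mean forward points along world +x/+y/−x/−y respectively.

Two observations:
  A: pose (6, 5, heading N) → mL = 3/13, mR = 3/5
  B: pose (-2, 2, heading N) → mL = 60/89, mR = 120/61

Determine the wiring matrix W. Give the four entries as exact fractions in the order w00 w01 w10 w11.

0 1/2 1 0

obs A: pose=(6,5,N) → sL=3/5, sR=6/13, mL=3/13, mR=3/5
obs B: pose=(-2,2,N) → sL=120/61, sR=120/89, mL=60/89, mR=120/61
sensor matrix S = [[3/5, 6/13], [120/61, 120/89]]; det S = -6984/70577
solve [mL_A; mL_B] = S·[w00; w01] and [mR_A; mR_B] = S·[w10; w11]:
  w00 = 0, w01 = 1/2, w10 = 1, w11 = 0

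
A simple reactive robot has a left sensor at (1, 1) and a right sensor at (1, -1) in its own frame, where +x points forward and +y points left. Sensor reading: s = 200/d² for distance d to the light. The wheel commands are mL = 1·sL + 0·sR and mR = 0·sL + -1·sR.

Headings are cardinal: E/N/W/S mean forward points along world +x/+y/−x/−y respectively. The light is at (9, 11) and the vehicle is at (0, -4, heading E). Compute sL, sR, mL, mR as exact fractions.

10/13 5/8 10/13 -5/8

left sensor world pos  = (1, -3); dL² = 260
right sensor world pos = (1, -5); dR² = 320
sL = 200/260 = 10/13
sR = 200/320 = 5/8
mL = 1·sL + 0·sR = 10/13
mR = 0·sL + -1·sR = -5/8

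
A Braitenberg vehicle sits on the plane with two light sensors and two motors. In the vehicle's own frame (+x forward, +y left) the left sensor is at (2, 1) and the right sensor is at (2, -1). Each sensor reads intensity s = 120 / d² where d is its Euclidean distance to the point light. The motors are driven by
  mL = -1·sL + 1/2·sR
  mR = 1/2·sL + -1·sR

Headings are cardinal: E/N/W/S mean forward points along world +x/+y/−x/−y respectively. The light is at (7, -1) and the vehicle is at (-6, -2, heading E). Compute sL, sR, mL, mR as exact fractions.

120/121 24/25 -1548/3025 -1404/3025

left sensor world pos  = (-4, -1); dL² = 121
right sensor world pos = (-4, -3); dR² = 125
sL = 120/121 = 120/121
sR = 120/125 = 24/25
mL = -1·sL + 1/2·sR = -1548/3025
mR = 1/2·sL + -1·sR = -1404/3025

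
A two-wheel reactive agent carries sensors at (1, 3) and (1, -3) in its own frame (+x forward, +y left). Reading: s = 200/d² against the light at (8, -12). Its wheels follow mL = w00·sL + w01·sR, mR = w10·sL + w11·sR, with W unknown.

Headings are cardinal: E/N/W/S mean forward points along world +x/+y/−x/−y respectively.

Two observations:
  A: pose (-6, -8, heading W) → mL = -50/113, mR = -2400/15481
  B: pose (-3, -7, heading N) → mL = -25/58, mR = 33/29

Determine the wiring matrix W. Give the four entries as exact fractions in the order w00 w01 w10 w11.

-1/2 0 -1 1

obs A: pose=(-6,-8,W) → sL=100/113, sR=100/137, mL=-50/113, mR=-2400/15481
obs B: pose=(-3,-7,N) → sL=25/29, sR=2, mL=-25/58, mR=33/29
sensor matrix S = [[100/113, 100/137], [25/29, 2]]; det S = 512100/448949
solve [mL_A; mL_B] = S·[w00; w01] and [mR_A; mR_B] = S·[w10; w11]:
  w00 = -1/2, w01 = 0, w10 = -1, w11 = 1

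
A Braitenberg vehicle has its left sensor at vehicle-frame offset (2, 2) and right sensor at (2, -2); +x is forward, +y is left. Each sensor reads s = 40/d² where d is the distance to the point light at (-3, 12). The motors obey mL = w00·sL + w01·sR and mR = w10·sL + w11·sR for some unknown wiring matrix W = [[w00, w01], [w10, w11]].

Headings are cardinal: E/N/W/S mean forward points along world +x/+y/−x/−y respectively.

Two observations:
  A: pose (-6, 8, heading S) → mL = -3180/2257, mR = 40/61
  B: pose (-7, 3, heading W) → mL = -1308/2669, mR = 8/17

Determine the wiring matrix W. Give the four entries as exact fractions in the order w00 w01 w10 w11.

obs A: pose=(-6,8,S) → sL=40/37, sR=40/61, mL=-3180/2257, mR=40/61
obs B: pose=(-7,3,W) → sL=40/157, sR=8/17, mL=-1308/2669, mR=8/17
sensor matrix S = [[40/37, 40/61], [40/157, 8/17]]; det S = 2058240/6023933
solve [mL_A; mL_B] = S·[w00; w01] and [mR_A; mR_B] = S·[w10; w11]:
  w00 = -1, w01 = -1/2, w10 = 0, w11 = 1

-1 -1/2 0 1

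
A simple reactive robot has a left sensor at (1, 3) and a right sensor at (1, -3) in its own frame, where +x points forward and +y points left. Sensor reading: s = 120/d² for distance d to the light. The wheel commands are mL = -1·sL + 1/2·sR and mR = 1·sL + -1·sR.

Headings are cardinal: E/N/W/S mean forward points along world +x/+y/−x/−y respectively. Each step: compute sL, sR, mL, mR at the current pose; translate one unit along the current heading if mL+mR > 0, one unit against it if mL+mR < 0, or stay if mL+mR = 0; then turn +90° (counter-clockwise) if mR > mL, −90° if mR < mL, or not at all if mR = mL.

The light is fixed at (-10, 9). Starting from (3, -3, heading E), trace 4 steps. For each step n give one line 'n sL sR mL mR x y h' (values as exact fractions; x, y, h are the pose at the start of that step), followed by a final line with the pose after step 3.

0 120/277 120/421 -33900/116617 17280/116617 3 -3 E
1 60/101 60/173 -7350/17473 4320/17473 2 -3 N
2 120/377 120/221 -300/6409 -1440/6409 2 -4 W
3 30/61 3/10 -417/1220 117/610 3 -4 N
final 3 -5 W

n=0: pose=(3,-3,E); sL=120/277, sR=120/421; mL=-33900/116617, mR=17280/116617; mL+mR=-60/421 → advance -1; mR−mL=51180/116617 → turn +1·90°
n=1: pose=(2,-3,N); sL=60/101, sR=60/173; mL=-7350/17473, mR=4320/17473; mL+mR=-30/173 → advance -1; mR−mL=11670/17473 → turn +1·90°
n=2: pose=(2,-4,W); sL=120/377, sR=120/221; mL=-300/6409, mR=-1440/6409; mL+mR=-60/221 → advance -1; mR−mL=-1140/6409 → turn -1·90°
n=3: pose=(3,-4,N); sL=30/61, sR=3/10; mL=-417/1220, mR=117/610; mL+mR=-3/20 → advance -1; mR−mL=651/1220 → turn +1·90°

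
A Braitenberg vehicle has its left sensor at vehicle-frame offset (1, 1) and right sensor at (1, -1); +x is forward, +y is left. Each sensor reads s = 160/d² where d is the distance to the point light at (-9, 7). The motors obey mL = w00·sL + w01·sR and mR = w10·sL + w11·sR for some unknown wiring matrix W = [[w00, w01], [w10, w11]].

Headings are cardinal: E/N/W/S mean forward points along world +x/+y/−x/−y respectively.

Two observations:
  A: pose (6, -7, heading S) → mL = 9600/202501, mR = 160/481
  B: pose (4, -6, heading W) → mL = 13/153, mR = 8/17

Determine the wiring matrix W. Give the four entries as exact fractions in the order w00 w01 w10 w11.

obs A: pose=(6,-7,S) → sL=160/481, sR=160/421, mL=9600/202501, mR=160/481
obs B: pose=(4,-6,W) → sL=8/17, sR=5/9, mL=13/153, mR=8/17
sensor matrix S = [[160/481, 160/421], [8/17, 5/9]]; det S = 184480/30982653
solve [mL_A; mL_B] = S·[w00; w01] and [mR_A; mR_B] = S·[w10; w11]:
  w00 = -1, w01 = 1, w10 = 1, w11 = 0

-1 1 1 0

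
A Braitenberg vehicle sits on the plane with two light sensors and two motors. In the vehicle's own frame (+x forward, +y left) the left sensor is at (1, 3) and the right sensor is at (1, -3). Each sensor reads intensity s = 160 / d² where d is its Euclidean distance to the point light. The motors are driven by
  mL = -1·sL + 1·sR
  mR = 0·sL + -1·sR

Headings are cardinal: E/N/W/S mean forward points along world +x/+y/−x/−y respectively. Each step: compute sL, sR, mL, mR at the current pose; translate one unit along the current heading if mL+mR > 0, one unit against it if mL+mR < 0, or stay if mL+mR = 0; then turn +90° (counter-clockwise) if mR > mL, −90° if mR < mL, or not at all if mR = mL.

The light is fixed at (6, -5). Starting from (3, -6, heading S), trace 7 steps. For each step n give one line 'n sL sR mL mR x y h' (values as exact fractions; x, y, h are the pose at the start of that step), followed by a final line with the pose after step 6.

0 40 4 -36 -4 3 -6 S
1 160/13 160/13 0 -160/13 3 -5 E
2 80 16/5 -384/5 -16/5 2 -5 S
3 32/5 160/13 384/65 -160/13 2 -4 E
4 40 5/2 -75/2 -5/2 1 -4 S
5 160/41 160/17 3840/697 -160/17 1 -3 E
6 16 80/41 -576/41 -80/41 0 -3 S
final 0 -2 E

n=0: pose=(3,-6,S); sL=40, sR=4; mL=-36, mR=-4; mL+mR=-40 → advance -1; mR−mL=32 → turn +1·90°
n=1: pose=(3,-5,E); sL=160/13, sR=160/13; mL=0, mR=-160/13; mL+mR=-160/13 → advance -1; mR−mL=-160/13 → turn -1·90°
n=2: pose=(2,-5,S); sL=80, sR=16/5; mL=-384/5, mR=-16/5; mL+mR=-80 → advance -1; mR−mL=368/5 → turn +1·90°
n=3: pose=(2,-4,E); sL=32/5, sR=160/13; mL=384/65, mR=-160/13; mL+mR=-32/5 → advance -1; mR−mL=-1184/65 → turn -1·90°
n=4: pose=(1,-4,S); sL=40, sR=5/2; mL=-75/2, mR=-5/2; mL+mR=-40 → advance -1; mR−mL=35 → turn +1·90°
n=5: pose=(1,-3,E); sL=160/41, sR=160/17; mL=3840/697, mR=-160/17; mL+mR=-160/41 → advance -1; mR−mL=-10400/697 → turn -1·90°
n=6: pose=(0,-3,S); sL=16, sR=80/41; mL=-576/41, mR=-80/41; mL+mR=-16 → advance -1; mR−mL=496/41 → turn +1·90°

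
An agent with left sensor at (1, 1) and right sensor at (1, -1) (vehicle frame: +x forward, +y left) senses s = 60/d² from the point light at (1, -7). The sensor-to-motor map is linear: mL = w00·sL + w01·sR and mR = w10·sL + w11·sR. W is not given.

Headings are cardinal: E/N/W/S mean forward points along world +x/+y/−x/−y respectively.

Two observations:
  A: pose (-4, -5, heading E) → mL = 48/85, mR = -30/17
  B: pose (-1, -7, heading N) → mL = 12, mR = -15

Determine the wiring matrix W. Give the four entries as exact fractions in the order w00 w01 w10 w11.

obs A: pose=(-4,-5,E) → sL=12/5, sR=60/17, mL=48/85, mR=-30/17
obs B: pose=(-1,-7,N) → sL=6, sR=30, mL=12, mR=-15
sensor matrix S = [[12/5, 60/17], [6, 30]]; det S = 864/17
solve [mL_A; mL_B] = S·[w00; w01] and [mR_A; mR_B] = S·[w10; w11]:
  w00 = -1/2, w01 = 1/2, w10 = 0, w11 = -1/2

-1/2 1/2 0 -1/2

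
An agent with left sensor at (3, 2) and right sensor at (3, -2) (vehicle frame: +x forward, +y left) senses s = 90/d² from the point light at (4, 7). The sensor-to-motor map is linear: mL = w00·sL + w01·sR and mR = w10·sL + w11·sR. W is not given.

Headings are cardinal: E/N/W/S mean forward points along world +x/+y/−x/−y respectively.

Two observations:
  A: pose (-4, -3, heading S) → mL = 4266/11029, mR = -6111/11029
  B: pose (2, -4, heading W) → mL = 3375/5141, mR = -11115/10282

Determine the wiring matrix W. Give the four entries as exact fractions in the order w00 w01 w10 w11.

1/2 1/2 -1/2 -1

obs A: pose=(-4,-3,S) → sL=18/41, sR=90/269, mL=4266/11029, mR=-6111/11029
obs B: pose=(2,-4,W) → sL=45/97, sR=45/53, mL=3375/5141, mR=-11115/10282
sensor matrix S = [[18/41, 90/269], [45/97, 45/53]]; det S = 12334680/56700089
solve [mL_A; mL_B] = S·[w00; w01] and [mR_A; mR_B] = S·[w10; w11]:
  w00 = 1/2, w01 = 1/2, w10 = -1/2, w11 = -1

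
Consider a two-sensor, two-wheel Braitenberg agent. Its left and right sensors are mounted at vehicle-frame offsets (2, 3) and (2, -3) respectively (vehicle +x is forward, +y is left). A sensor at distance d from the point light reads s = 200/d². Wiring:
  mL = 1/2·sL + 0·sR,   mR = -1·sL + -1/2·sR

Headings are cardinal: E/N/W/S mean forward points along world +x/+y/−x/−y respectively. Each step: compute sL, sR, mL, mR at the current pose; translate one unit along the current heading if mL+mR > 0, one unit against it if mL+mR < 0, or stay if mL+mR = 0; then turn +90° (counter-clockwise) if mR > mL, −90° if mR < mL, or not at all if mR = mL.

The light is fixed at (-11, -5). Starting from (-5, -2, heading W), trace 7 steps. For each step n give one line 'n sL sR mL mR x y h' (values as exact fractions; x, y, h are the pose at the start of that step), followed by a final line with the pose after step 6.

0 25/2 50/13 25/4 -375/26 -5 -2 W
1 200/41 8/5 100/41 -1164/205 -4 -2 N
2 100/53 100/41 50/53 -6750/2173 -4 -3 E
3 200/81 200/9 100/81 -1100/81 -5 -3 S
4 25/2 50/13 25/4 -375/26 -5 -2 W
5 200/41 8/5 100/41 -1164/205 -4 -2 N
6 100/53 100/41 50/53 -6750/2173 -4 -3 E
final -5 -3 S

n=0: pose=(-5,-2,W); sL=25/2, sR=50/13; mL=25/4, mR=-375/26; mL+mR=-425/52 → advance -1; mR−mL=-1075/52 → turn -1·90°
n=1: pose=(-4,-2,N); sL=200/41, sR=8/5; mL=100/41, mR=-1164/205; mL+mR=-664/205 → advance -1; mR−mL=-1664/205 → turn -1·90°
n=2: pose=(-4,-3,E); sL=100/53, sR=100/41; mL=50/53, mR=-6750/2173; mL+mR=-4700/2173 → advance -1; mR−mL=-8800/2173 → turn -1·90°
n=3: pose=(-5,-3,S); sL=200/81, sR=200/9; mL=100/81, mR=-1100/81; mL+mR=-1000/81 → advance -1; mR−mL=-400/27 → turn -1·90°
n=4: pose=(-5,-2,W); sL=25/2, sR=50/13; mL=25/4, mR=-375/26; mL+mR=-425/52 → advance -1; mR−mL=-1075/52 → turn -1·90°
n=5: pose=(-4,-2,N); sL=200/41, sR=8/5; mL=100/41, mR=-1164/205; mL+mR=-664/205 → advance -1; mR−mL=-1664/205 → turn -1·90°
n=6: pose=(-4,-3,E); sL=100/53, sR=100/41; mL=50/53, mR=-6750/2173; mL+mR=-4700/2173 → advance -1; mR−mL=-8800/2173 → turn -1·90°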